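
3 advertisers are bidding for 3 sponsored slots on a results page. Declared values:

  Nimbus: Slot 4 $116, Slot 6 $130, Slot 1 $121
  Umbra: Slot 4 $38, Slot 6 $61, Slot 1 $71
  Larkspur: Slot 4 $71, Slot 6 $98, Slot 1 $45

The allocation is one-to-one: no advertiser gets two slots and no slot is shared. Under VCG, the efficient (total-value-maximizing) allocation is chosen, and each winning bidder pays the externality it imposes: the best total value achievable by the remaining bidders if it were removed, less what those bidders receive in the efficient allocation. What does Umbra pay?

Efficient allocation: Nimbus→Slot 4 ($116), Umbra→Slot 1 ($71), Larkspur→Slot 6 ($98); total welfare W = $285.
Umbra receives Slot 1 at value $71, so the others get W − 71 = $214.
Without Umbra: best allocation of the remaining 2 bidders over all 3 slots is Nimbus→Slot 1 ($121), Larkspur→Slot 6 ($98), total $219.
VCG payment = (others' best without Umbra) − (others' welfare with Umbra) = 219 − 214 = $5.

Umbra pays $5.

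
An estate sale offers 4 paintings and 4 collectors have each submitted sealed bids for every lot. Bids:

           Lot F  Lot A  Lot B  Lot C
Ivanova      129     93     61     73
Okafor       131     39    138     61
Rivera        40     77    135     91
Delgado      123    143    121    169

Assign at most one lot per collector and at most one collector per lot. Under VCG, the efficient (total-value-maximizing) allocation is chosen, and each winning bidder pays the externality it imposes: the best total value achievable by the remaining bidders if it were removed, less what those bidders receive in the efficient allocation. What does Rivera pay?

Efficient allocation: Ivanova→Lot A ($93), Okafor→Lot F ($131), Rivera→Lot B ($135), Delgado→Lot C ($169); total welfare W = $528.
Rivera receives Lot B at value $135, so the others get W − 135 = $393.
Without Rivera: best allocation of the remaining 3 bidders over all 4 lots is Ivanova→Lot F ($129), Okafor→Lot B ($138), Delgado→Lot C ($169), total $436.
VCG payment = (others' best without Rivera) − (others' welfare with Rivera) = 436 − 393 = $43.

Rivera pays $43.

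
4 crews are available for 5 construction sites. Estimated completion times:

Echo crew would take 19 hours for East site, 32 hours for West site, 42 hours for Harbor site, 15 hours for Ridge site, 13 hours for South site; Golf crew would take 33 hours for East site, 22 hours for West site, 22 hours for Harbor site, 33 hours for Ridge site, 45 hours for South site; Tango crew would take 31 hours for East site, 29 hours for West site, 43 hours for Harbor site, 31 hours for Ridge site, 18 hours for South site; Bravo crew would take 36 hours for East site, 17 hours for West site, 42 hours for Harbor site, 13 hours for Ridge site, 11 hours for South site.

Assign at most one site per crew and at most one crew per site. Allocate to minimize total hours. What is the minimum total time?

This is the linear assignment problem.
Optimal: Echo crew→East site (19 hours), Golf crew→West site (22 hours), Tango crew→South site (18 hours), Bravo crew→Ridge site (13 hours) — total 19+22+18+13 = 72 hours.
Min-entry greedy (repeatedly take the single cheapest remaining cell) gives 79 hours, worse by 7.
Swapping Bravo crew↔Golf crew (Bravo crew→West site 17 hours, Golf crew→Ridge site 33 hours) adds 15.
Checked against all permutations: 72 hours is optimal.

Minimum total: 72 hours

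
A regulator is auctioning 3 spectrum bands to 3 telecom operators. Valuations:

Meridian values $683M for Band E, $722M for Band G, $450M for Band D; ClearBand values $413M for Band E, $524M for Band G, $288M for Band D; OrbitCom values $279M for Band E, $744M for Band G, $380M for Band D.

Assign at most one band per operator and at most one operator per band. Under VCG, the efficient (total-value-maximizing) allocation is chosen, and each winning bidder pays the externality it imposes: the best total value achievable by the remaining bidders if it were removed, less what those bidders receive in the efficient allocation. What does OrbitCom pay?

Efficient allocation: Meridian→Band E ($683M), ClearBand→Band D ($288M), OrbitCom→Band G ($744M); total welfare W = $1715M.
OrbitCom receives Band G at value $744M, so the others get W − 744 = $971M.
Without OrbitCom: best allocation of the remaining 2 bidders over all 3 bands is Meridian→Band E ($683M), ClearBand→Band G ($524M), total $1207M.
VCG payment = (others' best without OrbitCom) − (others' welfare with OrbitCom) = 1207 − 971 = $236M.

OrbitCom pays $236M.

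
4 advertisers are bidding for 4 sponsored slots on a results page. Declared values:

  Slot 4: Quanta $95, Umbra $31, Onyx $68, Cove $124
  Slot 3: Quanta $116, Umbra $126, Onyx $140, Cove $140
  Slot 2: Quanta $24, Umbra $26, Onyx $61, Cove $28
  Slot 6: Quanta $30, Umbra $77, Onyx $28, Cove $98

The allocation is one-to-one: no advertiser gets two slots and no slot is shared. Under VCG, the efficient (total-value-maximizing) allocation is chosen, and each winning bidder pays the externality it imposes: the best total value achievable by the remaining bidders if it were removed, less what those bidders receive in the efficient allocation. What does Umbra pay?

Umbra pays $79.

Efficient allocation: Quanta→Slot 4 ($95), Umbra→Slot 3 ($126), Onyx→Slot 2 ($61), Cove→Slot 6 ($98); total welfare W = $380.
Umbra receives Slot 3 at value $126, so the others get W − 126 = $254.
Without Umbra: best allocation of the remaining 3 bidders over all 4 slots is Quanta→Slot 4 ($95), Onyx→Slot 3 ($140), Cove→Slot 6 ($98), total $333.
VCG payment = (others' best without Umbra) − (others' welfare with Umbra) = 333 − 254 = $79.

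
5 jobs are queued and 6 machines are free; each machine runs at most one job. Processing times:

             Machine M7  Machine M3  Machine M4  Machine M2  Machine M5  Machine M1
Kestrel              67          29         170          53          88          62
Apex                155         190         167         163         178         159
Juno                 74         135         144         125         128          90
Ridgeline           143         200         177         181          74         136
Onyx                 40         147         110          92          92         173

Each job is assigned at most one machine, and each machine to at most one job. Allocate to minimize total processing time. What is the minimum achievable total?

Minimum total: 396 min

Optimal: Kestrel→Machine M3 (29 min), Apex→Machine M2 (163 min), Juno→Machine M1 (90 min), Ridgeline→Machine M5 (74 min), Onyx→Machine M7 (40 min) — total 29+163+90+74+40 = 396 min.
Column-greedy (each machine in turn goes to its cheapest remaining job) gives 450 min, worse by 54.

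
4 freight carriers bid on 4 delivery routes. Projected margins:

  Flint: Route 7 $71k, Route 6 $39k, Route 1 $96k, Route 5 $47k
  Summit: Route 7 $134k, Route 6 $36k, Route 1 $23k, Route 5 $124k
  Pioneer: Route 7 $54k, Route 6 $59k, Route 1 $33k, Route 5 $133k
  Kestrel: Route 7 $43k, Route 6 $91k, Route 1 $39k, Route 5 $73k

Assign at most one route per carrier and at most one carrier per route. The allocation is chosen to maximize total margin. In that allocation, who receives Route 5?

Pioneer receives Route 5.

Treat this as an assignment problem: match each carrier to one route.
Optimal: Flint→Route 1 ($96k), Summit→Route 7 ($134k), Pioneer→Route 5 ($133k), Kestrel→Route 6 ($91k) — total 96+134+133+91 = $454k.
Next-best assignment: Flint→Route 1, Summit→Route 5, Pioneer→Route 7, Kestrel→Route 6 = $365k.
Swapping Kestrel↔Summit (Kestrel→Route 7 $43k, Summit→Route 6 $36k) loses 146.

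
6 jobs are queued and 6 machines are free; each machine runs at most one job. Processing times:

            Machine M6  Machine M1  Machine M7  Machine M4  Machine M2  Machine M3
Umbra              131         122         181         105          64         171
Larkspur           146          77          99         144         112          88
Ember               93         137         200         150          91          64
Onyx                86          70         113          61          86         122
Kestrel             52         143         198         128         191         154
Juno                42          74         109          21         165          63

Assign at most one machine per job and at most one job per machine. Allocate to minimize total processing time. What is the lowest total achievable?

Minimum total: 370 min

Treat this as an assignment problem: match each job to one machine.
Optimal: Umbra→Machine M2 (64 min), Larkspur→Machine M7 (99 min), Ember→Machine M3 (64 min), Onyx→Machine M1 (70 min), Kestrel→Machine M6 (52 min), Juno→Machine M4 (21 min) — total 64+99+64+70+52+21 = 370 min.
Column-greedy (each machine in turn goes to its cheapest remaining job) gives 561 min, worse by 191.
Next-best assignment: Umbra→Machine M2, Larkspur→Machine M1, Ember→Machine M3, Onyx→Machine M7, Kestrel→Machine M6, Juno→Machine M4 = 391 min.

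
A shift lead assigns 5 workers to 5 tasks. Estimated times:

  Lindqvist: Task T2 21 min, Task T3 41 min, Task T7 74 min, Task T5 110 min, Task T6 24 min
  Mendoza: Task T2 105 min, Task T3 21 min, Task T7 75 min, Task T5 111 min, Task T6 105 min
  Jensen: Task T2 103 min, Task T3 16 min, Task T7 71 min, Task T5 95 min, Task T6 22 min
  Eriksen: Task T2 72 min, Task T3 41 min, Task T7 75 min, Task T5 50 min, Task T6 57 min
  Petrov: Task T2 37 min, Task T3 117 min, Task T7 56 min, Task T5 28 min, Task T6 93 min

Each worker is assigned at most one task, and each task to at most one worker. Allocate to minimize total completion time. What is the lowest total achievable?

Minimum total: 167 min

Optimal: Lindqvist→Task T2 (21 min), Mendoza→Task T3 (21 min), Jensen→Task T6 (22 min), Eriksen→Task T7 (75 min), Petrov→Task T5 (28 min) — total 21+21+22+75+28 = 167 min.
Column-greedy (each task in turn goes to its cheapest remaining worker) gives 248 min, worse by 81.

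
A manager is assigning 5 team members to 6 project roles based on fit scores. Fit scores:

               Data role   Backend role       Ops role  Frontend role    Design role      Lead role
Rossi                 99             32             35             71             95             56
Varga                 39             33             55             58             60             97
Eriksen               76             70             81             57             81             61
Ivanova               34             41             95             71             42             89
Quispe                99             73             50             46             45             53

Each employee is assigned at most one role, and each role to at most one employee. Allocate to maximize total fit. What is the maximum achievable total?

Treat this as an assignment problem: match each employee to one role.
Optimal: Rossi→Design role (95 pts), Varga→Lead role (97 pts), Eriksen→Backend role (70 pts), Ivanova→Ops role (95 pts), Quispe→Data role (99 pts) — total 95+97+70+95+99 = 456 pts.

Max total: 456 pts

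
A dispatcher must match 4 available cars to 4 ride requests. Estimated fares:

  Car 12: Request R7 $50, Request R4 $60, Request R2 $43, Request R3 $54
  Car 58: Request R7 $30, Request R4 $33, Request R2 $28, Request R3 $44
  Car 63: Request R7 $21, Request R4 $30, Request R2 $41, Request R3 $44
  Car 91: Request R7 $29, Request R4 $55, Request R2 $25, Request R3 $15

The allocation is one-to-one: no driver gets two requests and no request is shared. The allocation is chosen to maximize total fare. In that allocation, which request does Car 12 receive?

Car 12 receives Request R7.

Treat this as an assignment problem: match each driver to one request.
Optimal: Car 12→Request R7 ($50), Car 58→Request R3 ($44), Car 63→Request R2 ($41), Car 91→Request R4 ($55) — total 50+44+41+55 = $190.
Row-greedy (each driver in turn takes its best remaining request) gives $174, worse by 16.
Every other assignment is strictly worse.
Car 12's own top request is Request R4 ($60), but forcing Car 12→Request R4 and reassigning the rest optimally gives only $174 — worse by 16.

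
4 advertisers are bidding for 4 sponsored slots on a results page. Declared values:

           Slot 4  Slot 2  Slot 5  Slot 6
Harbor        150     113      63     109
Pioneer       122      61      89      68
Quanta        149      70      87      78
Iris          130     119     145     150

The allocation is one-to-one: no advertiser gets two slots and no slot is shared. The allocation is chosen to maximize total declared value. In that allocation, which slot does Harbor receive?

Optimal: Harbor→Slot 2 ($113), Pioneer→Slot 5 ($89), Quanta→Slot 4 ($149), Iris→Slot 6 ($150) — total 113+89+149+150 = $501.
Column-greedy (each slot in turn goes to its best remaining advertiser) gives $436, worse by 65.
Swapping Harbor↔Quanta (Harbor→Slot 4 $150, Quanta→Slot 2 $70) loses 42.
No other one-to-one assignment exceeds $501.
Harbor's own top slot is Slot 4 ($150), but forcing Harbor→Slot 4 and reassigning the rest optimally gives only $459 — worse by 42.

Harbor receives Slot 2.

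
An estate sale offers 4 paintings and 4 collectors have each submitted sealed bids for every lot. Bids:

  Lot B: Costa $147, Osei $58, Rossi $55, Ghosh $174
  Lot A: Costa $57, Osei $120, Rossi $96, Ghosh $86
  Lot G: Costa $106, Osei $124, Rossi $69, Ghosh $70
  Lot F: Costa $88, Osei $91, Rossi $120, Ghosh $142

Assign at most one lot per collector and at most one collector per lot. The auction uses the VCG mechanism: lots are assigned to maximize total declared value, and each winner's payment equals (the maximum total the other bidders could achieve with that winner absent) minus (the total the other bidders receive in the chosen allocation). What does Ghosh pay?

Ghosh pays $45.

Efficient allocation: Costa→Lot G ($106), Osei→Lot A ($120), Rossi→Lot F ($120), Ghosh→Lot B ($174); total welfare W = $520.
Ghosh receives Lot B at value $174, so the others get W − 174 = $346.
Without Ghosh: best allocation of the remaining 3 bidders over all 4 lots is Costa→Lot B ($147), Osei→Lot G ($124), Rossi→Lot F ($120), total $391.
VCG payment = (others' best without Ghosh) − (others' welfare with Ghosh) = 391 − 346 = $45.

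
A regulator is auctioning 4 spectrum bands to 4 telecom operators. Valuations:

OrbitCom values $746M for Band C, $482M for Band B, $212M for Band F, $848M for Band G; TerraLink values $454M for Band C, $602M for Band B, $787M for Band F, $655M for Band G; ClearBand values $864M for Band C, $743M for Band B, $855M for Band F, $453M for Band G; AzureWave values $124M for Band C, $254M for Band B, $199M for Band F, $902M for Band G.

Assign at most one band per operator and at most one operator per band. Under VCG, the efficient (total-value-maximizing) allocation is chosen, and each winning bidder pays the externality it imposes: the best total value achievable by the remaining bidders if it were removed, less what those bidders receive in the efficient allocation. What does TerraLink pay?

TerraLink pays $112M.

Efficient allocation: OrbitCom→Band C ($746M), TerraLink→Band F ($787M), ClearBand→Band B ($743M), AzureWave→Band G ($902M); total welfare W = $3178M.
TerraLink receives Band F at value $787M, so the others get W − 787 = $2391M.
Without TerraLink: best allocation of the remaining 3 bidders over all 4 bands is OrbitCom→Band C ($746M), ClearBand→Band F ($855M), AzureWave→Band G ($902M), total $2503M.
VCG payment = (others' best without TerraLink) − (others' welfare with TerraLink) = 2503 − 2391 = $112M.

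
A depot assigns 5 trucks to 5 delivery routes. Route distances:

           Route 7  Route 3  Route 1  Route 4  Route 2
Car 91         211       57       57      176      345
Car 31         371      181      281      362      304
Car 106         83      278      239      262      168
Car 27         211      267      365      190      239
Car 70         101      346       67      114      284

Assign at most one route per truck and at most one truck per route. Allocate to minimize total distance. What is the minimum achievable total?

Optimal: Car 91→Route 1 (57 km), Car 31→Route 3 (181 km), Car 106→Route 7 (83 km), Car 27→Route 2 (239 km), Car 70→Route 4 (114 km) — total 57+181+83+239+114 = 674 km.
Column-greedy (each route in turn goes to its cheapest remaining truck) gives 701 km, worse by 27.
Swapping Car 70↔Car 27 (Car 70→Route 2 284 km, Car 27→Route 4 190 km) adds 121.
Checked against all permutations: 674 km is optimal.

Min total: 674 km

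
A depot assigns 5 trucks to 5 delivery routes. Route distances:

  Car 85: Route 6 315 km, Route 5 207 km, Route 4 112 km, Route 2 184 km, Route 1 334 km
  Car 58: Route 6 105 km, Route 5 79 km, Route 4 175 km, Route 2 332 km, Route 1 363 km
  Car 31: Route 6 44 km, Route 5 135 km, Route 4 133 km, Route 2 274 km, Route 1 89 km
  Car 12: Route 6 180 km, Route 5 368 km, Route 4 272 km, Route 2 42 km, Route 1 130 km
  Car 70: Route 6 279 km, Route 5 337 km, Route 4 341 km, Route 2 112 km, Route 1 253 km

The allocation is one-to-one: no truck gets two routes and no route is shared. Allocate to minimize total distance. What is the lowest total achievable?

Min total: 477 km

Optimal: Car 85→Route 4 (112 km), Car 58→Route 5 (79 km), Car 31→Route 6 (44 km), Car 12→Route 1 (130 km), Car 70→Route 2 (112 km) — total 112+79+44+130+112 = 477 km.
Row-greedy (each truck in turn takes its cheapest remaining route) gives 530 km, worse by 53.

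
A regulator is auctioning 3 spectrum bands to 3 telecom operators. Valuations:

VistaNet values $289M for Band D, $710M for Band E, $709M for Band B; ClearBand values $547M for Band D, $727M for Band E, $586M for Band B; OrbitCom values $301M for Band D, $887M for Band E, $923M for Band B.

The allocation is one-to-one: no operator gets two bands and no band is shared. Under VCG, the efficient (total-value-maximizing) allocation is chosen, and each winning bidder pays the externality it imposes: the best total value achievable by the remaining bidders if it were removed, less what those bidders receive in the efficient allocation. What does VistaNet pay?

VistaNet pays $180M.

Efficient allocation: VistaNet→Band E ($710M), ClearBand→Band D ($547M), OrbitCom→Band B ($923M); total welfare W = $2180M.
VistaNet receives Band E at value $710M, so the others get W − 710 = $1470M.
Without VistaNet: best allocation of the remaining 2 bidders over all 3 bands is ClearBand→Band E ($727M), OrbitCom→Band B ($923M), total $1650M.
VCG payment = (others' best without VistaNet) − (others' welfare with VistaNet) = 1650 − 1470 = $180M.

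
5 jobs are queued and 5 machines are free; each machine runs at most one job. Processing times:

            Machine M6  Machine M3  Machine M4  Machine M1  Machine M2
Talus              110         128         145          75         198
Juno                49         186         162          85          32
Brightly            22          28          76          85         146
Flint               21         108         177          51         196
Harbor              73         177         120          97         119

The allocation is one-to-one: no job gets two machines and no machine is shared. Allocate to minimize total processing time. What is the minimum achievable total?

Optimal: Talus→Machine M1 (75 min), Juno→Machine M2 (32 min), Brightly→Machine M3 (28 min), Flint→Machine M6 (21 min), Harbor→Machine M4 (120 min) — total 75+32+28+21+120 = 276 min.
Row-greedy (each job in turn takes its cheapest remaining machine) gives 357 min, worse by 81.
Next-best assignment: Talus→Machine M4, Juno→Machine M2, Brightly→Machine M3, Flint→Machine M6, Harbor→Machine M1 = 323 min.
Swapping Harbor↔Talus (Harbor→Machine M1 97 min, Talus→Machine M4 145 min) adds 47.
No other one-to-one assignment undercuts 276 min.

Min total: 276 min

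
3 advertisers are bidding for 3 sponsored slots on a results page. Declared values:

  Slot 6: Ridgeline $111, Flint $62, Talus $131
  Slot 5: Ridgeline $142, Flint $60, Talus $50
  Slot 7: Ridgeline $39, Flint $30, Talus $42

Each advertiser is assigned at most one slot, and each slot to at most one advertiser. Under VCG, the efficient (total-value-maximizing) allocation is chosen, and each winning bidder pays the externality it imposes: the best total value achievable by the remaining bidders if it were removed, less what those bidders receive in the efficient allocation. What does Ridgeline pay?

Ridgeline pays $30.

Efficient allocation: Ridgeline→Slot 5 ($142), Flint→Slot 7 ($30), Talus→Slot 6 ($131); total welfare W = $303.
Ridgeline receives Slot 5 at value $142, so the others get W − 142 = $161.
Without Ridgeline: best allocation of the remaining 2 bidders over all 3 slots is Flint→Slot 5 ($60), Talus→Slot 6 ($131), total $191.
VCG payment = (others' best without Ridgeline) − (others' welfare with Ridgeline) = 191 − 161 = $30.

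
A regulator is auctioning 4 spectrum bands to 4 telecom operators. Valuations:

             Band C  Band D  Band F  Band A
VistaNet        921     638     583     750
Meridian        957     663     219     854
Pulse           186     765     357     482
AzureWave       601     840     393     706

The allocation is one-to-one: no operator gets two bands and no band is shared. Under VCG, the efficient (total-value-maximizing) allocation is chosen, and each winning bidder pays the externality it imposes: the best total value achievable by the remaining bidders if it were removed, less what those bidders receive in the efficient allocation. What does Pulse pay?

Pulse pays $369M.

Efficient allocation: VistaNet→Band F ($583M), Meridian→Band C ($957M), Pulse→Band D ($765M), AzureWave→Band A ($706M); total welfare W = $3011M.
Pulse receives Band D at value $765M, so the others get W − 765 = $2246M.
Without Pulse: best allocation of the remaining 3 bidders over all 4 bands is VistaNet→Band C ($921M), Meridian→Band A ($854M), AzureWave→Band D ($840M), total $2615M.
VCG payment = (others' best without Pulse) − (others' welfare with Pulse) = 2615 − 2246 = $369M.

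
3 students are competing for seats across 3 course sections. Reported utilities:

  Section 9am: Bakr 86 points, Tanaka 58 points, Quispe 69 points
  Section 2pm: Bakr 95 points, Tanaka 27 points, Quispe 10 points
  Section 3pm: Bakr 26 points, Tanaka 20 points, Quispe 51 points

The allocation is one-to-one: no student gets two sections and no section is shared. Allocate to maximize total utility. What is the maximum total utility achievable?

Maximum total: 204 points

Optimal: Bakr→Section 2pm (95 points), Tanaka→Section 9am (58 points), Quispe→Section 3pm (51 points) — total 95+58+51 = 204 points.
Column-greedy (each section in turn goes to its best remaining student) gives 164 points, worse by 40.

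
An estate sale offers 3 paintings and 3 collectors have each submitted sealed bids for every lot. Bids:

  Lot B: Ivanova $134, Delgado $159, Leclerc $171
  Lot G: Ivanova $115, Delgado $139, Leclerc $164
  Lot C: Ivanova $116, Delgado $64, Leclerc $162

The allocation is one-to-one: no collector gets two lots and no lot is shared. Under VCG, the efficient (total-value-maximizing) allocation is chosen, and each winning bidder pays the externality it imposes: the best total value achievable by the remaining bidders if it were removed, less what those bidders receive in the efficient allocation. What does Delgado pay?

Delgado pays $18.

Efficient allocation: Ivanova→Lot C ($116), Delgado→Lot B ($159), Leclerc→Lot G ($164); total welfare W = $439.
Delgado receives Lot B at value $159, so the others get W − 159 = $280.
Without Delgado: best allocation of the remaining 2 bidders over all 3 lots is Ivanova→Lot B ($134), Leclerc→Lot G ($164), total $298.
VCG payment = (others' best without Delgado) − (others' welfare with Delgado) = 298 − 280 = $18.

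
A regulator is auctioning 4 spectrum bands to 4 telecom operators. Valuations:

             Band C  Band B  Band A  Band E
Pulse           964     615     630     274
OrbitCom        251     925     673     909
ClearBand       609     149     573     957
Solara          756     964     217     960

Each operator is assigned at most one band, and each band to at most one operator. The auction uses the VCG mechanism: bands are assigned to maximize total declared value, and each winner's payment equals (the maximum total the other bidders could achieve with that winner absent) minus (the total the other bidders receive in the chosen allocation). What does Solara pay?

Efficient allocation: Pulse→Band C ($964M), OrbitCom→Band A ($673M), ClearBand→Band E ($957M), Solara→Band B ($964M); total welfare W = $3558M.
Solara receives Band B at value $964M, so the others get W − 964 = $2594M.
Without Solara: best allocation of the remaining 3 bidders over all 4 bands is Pulse→Band C ($964M), OrbitCom→Band B ($925M), ClearBand→Band E ($957M), total $2846M.
VCG payment = (others' best without Solara) − (others' welfare with Solara) = 2846 − 2594 = $252M.

Solara pays $252M.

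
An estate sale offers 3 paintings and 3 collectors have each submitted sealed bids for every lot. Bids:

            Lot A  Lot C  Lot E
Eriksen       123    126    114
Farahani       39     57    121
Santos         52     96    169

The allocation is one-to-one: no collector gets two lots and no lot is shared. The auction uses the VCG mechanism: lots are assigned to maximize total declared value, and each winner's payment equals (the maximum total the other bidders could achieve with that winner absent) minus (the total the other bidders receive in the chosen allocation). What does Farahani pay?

Efficient allocation: Eriksen→Lot A ($123), Farahani→Lot C ($57), Santos→Lot E ($169); total welfare W = $349.
Farahani receives Lot C at value $57, so the others get W − 57 = $292.
Without Farahani: best allocation of the remaining 2 bidders over all 3 lots is Eriksen→Lot C ($126), Santos→Lot E ($169), total $295.
VCG payment = (others' best without Farahani) − (others' welfare with Farahani) = 295 − 292 = $3.

Farahani pays $3.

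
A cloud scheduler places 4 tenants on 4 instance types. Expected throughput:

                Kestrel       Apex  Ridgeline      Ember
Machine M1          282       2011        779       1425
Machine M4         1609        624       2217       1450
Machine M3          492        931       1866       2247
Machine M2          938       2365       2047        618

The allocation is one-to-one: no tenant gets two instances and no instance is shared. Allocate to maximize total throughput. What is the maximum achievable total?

Maximum total: 7914 ops/s

Optimal: Kestrel→Machine M4 (1609 ops/s), Apex→Machine M1 (2011 ops/s), Ridgeline→Machine M2 (2047 ops/s), Ember→Machine M3 (2247 ops/s) — total 1609+2011+2047+2247 = 7914 ops/s.
Row-greedy (each tenant in turn takes its best remaining instance) gives 7265 ops/s, worse by 649.
Swapping Ember↔Ridgeline (Ember→Machine M2 618 ops/s, Ridgeline→Machine M3 1866 ops/s) loses 1810.
Checked against all permutations: 7914 ops/s is optimal.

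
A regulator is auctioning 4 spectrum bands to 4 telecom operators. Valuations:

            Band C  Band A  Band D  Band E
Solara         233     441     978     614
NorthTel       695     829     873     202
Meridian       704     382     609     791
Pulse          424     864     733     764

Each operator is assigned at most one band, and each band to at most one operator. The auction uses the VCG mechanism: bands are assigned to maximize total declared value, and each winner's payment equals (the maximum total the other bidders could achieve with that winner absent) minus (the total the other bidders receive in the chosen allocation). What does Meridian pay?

Efficient allocation: Solara→Band D ($978M), NorthTel→Band C ($695M), Meridian→Band E ($791M), Pulse→Band A ($864M); total welfare W = $3328M.
Meridian receives Band E at value $791M, so the others get W − 791 = $2537M.
Without Meridian: best allocation of the remaining 3 bidders over all 4 bands is Solara→Band D ($978M), NorthTel→Band A ($829M), Pulse→Band E ($764M), total $2571M.
VCG payment = (others' best without Meridian) − (others' welfare with Meridian) = 2571 − 2537 = $34M.

Meridian pays $34M.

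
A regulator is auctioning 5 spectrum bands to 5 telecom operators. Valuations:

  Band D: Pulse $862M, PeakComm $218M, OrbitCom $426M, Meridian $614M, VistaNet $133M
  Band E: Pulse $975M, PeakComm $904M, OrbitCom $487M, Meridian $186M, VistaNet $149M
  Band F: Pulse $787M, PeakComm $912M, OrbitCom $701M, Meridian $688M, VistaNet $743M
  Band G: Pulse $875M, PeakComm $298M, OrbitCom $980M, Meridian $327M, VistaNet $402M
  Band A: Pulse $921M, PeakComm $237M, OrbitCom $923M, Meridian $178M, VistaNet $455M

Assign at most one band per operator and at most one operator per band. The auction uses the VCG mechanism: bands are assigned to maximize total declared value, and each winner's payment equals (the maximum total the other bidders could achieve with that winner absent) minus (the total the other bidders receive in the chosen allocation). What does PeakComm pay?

Efficient allocation: Pulse→Band A ($921M), PeakComm→Band E ($904M), OrbitCom→Band G ($980M), Meridian→Band D ($614M), VistaNet→Band F ($743M); total welfare W = $4162M.
PeakComm receives Band E at value $904M, so the others get W − 904 = $3258M.
Without PeakComm: best allocation of the remaining 4 bidders over all 5 bands is Pulse→Band E ($975M), OrbitCom→Band G ($980M), Meridian→Band D ($614M), VistaNet→Band F ($743M), total $3312M.
VCG payment = (others' best without PeakComm) − (others' welfare with PeakComm) = 3312 − 3258 = $54M.

PeakComm pays $54M.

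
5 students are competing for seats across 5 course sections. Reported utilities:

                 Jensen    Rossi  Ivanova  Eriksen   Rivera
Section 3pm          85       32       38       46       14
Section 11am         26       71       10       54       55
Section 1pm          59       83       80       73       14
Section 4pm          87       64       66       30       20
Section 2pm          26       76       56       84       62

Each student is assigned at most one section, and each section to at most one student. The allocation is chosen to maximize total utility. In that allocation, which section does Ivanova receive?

Optimal: Jensen→Section 3pm (85 points), Rossi→Section 1pm (83 points), Ivanova→Section 4pm (66 points), Eriksen→Section 2pm (84 points), Rivera→Section 11am (55 points) — total 85+83+66+84+55 = 373 points.
Max-entry greedy (repeatedly take the single best remaining cell) gives 347 points, worse by 26.
Next-best assignment: Jensen→Section 3pm, Rossi→Section 4pm, Ivanova→Section 1pm, Eriksen→Section 2pm, Rivera→Section 11am = 368 points.
Swapping Ivanova↔Eriksen (Ivanova→Section 2pm 56 points, Eriksen→Section 4pm 30 points) loses 64.
Checked against all permutations: 373 points is optimal.
Ivanova's own top section is Section 1pm (80 points), but forcing Ivanova→Section 1pm and reassigning the rest optimally gives only 368 points — worse by 5.

Ivanova receives Section 4pm.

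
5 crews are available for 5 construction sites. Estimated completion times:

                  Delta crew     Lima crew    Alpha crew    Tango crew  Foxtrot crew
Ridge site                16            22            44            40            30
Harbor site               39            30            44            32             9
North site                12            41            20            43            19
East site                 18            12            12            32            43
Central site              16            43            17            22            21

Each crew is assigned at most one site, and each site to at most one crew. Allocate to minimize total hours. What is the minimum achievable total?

Min total: 77 hours

Optimal: Delta crew→North site (12 hours), Lima crew→Ridge site (22 hours), Alpha crew→East site (12 hours), Tango crew→Central site (22 hours), Foxtrot crew→Harbor site (9 hours) — total 12+22+12+22+9 = 77 hours.
Column-greedy (each site in turn goes to its cheapest remaining crew) gives 79 hours, worse by 2.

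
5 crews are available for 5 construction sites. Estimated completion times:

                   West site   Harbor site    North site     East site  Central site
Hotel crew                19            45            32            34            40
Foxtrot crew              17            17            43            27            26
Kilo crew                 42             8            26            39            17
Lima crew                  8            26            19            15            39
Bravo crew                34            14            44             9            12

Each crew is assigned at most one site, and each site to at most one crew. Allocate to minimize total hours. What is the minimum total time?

Min total: 81 hours

Optimal: Hotel crew→West site (19 hours), Foxtrot crew→Harbor site (17 hours), Kilo crew→Central site (17 hours), Lima crew→North site (19 hours), Bravo crew→East site (9 hours) — total 19+17+17+19+9 = 81 hours.
Row-greedy (each crew in turn takes its cheapest remaining site) gives 112 hours, worse by 31.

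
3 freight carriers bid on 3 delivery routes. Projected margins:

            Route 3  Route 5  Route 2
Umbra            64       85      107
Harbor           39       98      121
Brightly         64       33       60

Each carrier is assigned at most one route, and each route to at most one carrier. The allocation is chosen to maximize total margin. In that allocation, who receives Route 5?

Treat this as an assignment problem: match each carrier to one route.
Optimal: Umbra→Route 5 ($85k), Harbor→Route 2 ($121k), Brightly→Route 3 ($64k) — total 85+121+64 = $270k.
Column-greedy (each route in turn goes to its best remaining carrier) gives $222k, worse by 48.
Swapping Umbra↔Brightly (Umbra→Route 3 $64k, Brightly→Route 5 $33k) loses 52.
No other one-to-one assignment exceeds $270k.
Umbra's own top route is Route 2 ($107k), but forcing Umbra→Route 2 and reassigning the rest optimally gives only $269k — worse by 1.

Umbra receives Route 5.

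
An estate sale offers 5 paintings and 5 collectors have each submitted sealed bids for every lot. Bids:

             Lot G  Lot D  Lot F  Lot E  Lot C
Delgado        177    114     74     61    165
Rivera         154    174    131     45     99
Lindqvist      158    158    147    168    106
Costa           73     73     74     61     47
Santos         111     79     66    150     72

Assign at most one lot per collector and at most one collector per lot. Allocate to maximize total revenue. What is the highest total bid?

Optimal: Delgado→Lot C ($165), Rivera→Lot D ($174), Lindqvist→Lot G ($158), Costa→Lot F ($74), Santos→Lot E ($150) — total 165+174+158+74+150 = $721.
Max-entry greedy (repeatedly take the single best remaining cell) gives $665, worse by 56.
Next-best assignment: Delgado→Lot C, Rivera→Lot D, Lindqvist→Lot F, Costa→Lot G, Santos→Lot E = $709.

Maximum total: $721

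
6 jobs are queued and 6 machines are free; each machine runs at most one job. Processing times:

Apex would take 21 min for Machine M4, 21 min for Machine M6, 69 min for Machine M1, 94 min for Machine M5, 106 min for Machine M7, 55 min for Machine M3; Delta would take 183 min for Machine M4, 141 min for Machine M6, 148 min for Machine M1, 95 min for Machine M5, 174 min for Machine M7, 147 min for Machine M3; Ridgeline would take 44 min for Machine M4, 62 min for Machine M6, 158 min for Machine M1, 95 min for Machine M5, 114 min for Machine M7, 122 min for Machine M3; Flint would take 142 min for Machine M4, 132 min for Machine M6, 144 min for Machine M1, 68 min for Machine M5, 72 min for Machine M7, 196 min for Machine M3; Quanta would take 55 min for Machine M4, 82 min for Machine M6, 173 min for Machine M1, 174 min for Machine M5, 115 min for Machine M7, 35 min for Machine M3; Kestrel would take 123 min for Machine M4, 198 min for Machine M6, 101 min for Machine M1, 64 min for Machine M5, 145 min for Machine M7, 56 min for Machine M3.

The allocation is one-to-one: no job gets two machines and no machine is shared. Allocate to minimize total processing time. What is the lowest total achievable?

This is the linear assignment problem.
Optimal: Apex→Machine M6 (21 min), Delta→Machine M5 (95 min), Ridgeline→Machine M4 (44 min), Flint→Machine M7 (72 min), Quanta→Machine M3 (35 min), Kestrel→Machine M1 (101 min) — total 21+95+44+72+35+101 = 368 min.
Column-greedy (each machine in turn goes to its cheapest remaining job) gives 514 min, worse by 146.

Min total: 368 min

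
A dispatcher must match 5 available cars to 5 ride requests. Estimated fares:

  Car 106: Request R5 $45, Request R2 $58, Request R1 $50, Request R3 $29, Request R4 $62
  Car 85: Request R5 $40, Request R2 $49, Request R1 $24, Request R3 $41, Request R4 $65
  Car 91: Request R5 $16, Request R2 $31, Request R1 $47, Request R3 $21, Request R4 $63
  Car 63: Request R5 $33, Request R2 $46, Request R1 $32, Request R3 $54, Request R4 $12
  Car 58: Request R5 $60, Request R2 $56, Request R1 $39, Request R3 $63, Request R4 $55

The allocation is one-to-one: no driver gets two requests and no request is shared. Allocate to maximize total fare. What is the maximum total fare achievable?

Treat this as an assignment problem: match each driver to one request.
Optimal: Car 106→Request R2 ($58), Car 85→Request R4 ($65), Car 91→Request R1 ($47), Car 63→Request R3 ($54), Car 58→Request R5 ($60) — total 58+65+47+54+60 = $284.
Row-greedy (each driver in turn takes its best remaining request) gives $272, worse by 12.

Max total: $284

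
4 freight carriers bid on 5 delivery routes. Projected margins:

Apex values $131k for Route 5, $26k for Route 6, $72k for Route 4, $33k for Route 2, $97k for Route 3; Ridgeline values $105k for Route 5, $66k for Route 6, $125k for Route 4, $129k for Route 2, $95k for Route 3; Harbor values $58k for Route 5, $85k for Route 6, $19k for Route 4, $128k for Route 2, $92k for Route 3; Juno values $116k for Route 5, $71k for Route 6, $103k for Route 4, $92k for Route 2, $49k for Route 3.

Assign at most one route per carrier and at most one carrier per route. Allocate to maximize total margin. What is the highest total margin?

This is the linear assignment problem.
Optimal: Apex→Route 3 ($97k), Ridgeline→Route 4 ($125k), Harbor→Route 2 ($128k), Juno→Route 5 ($116k) — total 97+125+128+116 = $466k.
Row-greedy (each carrier in turn takes its best remaining route) gives $455k, worse by 11.
Swapping Juno↔Harbor (Juno→Route 2 $92k, Harbor→Route 5 $58k) loses 94.

Maximum total: $466k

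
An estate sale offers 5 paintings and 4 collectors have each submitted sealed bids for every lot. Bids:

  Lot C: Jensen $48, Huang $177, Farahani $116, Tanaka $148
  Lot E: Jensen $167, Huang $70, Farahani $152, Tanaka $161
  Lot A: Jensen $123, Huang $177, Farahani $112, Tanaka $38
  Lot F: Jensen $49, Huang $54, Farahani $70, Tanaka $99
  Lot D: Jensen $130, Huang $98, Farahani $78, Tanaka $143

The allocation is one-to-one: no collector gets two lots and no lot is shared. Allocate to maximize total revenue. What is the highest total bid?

Optimal: Jensen→Lot D ($130), Huang→Lot A ($177), Farahani→Lot E ($152), Tanaka→Lot C ($148) — total 130+177+152+148 = $607.
Column-greedy (each lot in turn goes to its best remaining collector) gives $555, worse by 52.
Next-best assignment: Jensen→Lot E, Huang→Lot A, Farahani→Lot C, Tanaka→Lot D = $603.
Swapping Huang↔Jensen (Huang→Lot D $98, Jensen→Lot A $123) loses 86.

Maximum total: $607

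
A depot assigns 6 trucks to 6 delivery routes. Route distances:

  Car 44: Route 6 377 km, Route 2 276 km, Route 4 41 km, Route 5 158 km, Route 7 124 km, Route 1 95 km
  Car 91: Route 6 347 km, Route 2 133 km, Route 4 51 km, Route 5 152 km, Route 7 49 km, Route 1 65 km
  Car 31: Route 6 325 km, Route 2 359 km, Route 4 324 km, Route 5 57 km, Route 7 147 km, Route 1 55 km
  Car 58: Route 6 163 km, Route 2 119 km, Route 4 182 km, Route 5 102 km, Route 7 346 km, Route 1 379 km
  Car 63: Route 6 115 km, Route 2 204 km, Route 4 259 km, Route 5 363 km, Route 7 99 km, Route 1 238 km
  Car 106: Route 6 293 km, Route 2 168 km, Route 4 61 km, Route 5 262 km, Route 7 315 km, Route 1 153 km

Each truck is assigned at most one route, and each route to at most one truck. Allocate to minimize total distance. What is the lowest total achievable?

Min total: 496 km

Optimal: Car 44→Route 1 (95 km), Car 91→Route 7 (49 km), Car 31→Route 5 (57 km), Car 58→Route 2 (119 km), Car 63→Route 6 (115 km), Car 106→Route 4 (61 km) — total 95+49+57+119+115+61 = 496 km.
Min-entry greedy (repeatedly take the single cheapest remaining cell) gives 530 km, worse by 34.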